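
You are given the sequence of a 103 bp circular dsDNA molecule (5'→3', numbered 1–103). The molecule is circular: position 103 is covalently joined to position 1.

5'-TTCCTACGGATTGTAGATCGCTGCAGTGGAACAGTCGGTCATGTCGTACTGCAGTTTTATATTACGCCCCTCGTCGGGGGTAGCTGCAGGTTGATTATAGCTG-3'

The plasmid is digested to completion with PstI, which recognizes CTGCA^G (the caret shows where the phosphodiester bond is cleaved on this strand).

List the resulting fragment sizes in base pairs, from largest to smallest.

PstI sites (CTGCAG) start at positions 21, 49, 84.
PstI cuts after base 5 of each site (before the last base), so after positions 25, 53, 88.
Circular molecule, 3 cuts → 3 fragments:
  26–53 → 28 bp
  54–88 → 35 bp
  89–103 then 1–25 → 15 + 25 = 40 bp
Sorted largest to smallest: 40, 35, 28 bp.

40, 35, 28 bp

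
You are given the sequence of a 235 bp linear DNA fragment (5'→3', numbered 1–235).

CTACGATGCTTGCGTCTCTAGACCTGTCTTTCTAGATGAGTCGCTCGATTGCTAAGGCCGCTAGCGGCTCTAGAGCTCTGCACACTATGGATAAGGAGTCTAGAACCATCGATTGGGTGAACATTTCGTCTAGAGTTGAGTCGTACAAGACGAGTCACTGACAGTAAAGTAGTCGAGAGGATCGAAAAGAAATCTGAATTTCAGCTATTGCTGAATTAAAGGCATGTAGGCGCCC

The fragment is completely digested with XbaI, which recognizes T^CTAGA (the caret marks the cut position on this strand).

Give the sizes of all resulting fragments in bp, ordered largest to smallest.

XbaI sites (TCTAGA) start at positions 17, 31, 69, 99, 129.
XbaI cuts after the first base of each site, so after positions 17, 31, 69, 99, 129.
Linear molecule, 5 cuts → 6 fragments:
  1–17 → 17 bp
  18–31 → 14 bp
  32–69 → 38 bp
  70–99 → 30 bp
  100–129 → 30 bp
  130–235 → 106 bp
Sorted largest to smallest: 106, 38, 30, 30, 17, 14 bp.

106, 38, 30, 30, 17, 14 bp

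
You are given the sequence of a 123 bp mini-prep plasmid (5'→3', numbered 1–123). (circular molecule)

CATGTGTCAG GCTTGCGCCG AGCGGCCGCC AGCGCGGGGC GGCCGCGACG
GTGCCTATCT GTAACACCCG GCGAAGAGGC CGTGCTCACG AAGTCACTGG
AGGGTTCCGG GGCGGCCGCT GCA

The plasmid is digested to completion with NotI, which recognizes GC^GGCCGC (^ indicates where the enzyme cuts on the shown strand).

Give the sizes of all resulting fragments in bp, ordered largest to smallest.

NotI sites (GCGGCCGC) start at positions 22, 39, 112.
NotI cuts after base 2 of each site, so after positions 23, 40, 113.
Circular molecule, 3 cuts → 3 fragments:
  24–40 → 17 bp
  41–113 → 73 bp
  114–123 then 1–23 → 10 + 23 = 33 bp
Sorted largest to smallest: 73, 33, 17 bp.

73, 33, 17 bp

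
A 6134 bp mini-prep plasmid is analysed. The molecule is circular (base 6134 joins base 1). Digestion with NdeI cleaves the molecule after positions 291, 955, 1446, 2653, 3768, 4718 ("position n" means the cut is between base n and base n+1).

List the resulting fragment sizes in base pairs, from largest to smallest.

Circular molecule, 6 cuts → 6 fragments:
  955 − 291 = 664 bp
  1446 − 955 = 491 bp
  2653 − 1446 = 1207 bp
  3768 − 2653 = 1115 bp
  4718 − 3768 = 950 bp
  wrap: 6134 − 4718 + 291 = 1707 bp
Sorted largest to smallest: 1707, 1207, 1115, 950, 664, 491 bp.

1707, 1207, 1115, 950, 664, 491 bp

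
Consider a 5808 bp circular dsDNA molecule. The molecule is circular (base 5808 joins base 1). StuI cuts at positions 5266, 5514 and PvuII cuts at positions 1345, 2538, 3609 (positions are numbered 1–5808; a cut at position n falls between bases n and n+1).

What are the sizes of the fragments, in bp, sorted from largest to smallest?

1657, 1639, 1193, 1071, 248 bp

Combined cut positions (sorted): 1345, 2538, 3609, 5266, 5514.
Circular molecule, 5 cuts → 5 fragments:
  2538 − 1345 = 1193 bp
  3609 − 2538 = 1071 bp
  5266 − 3609 = 1657 bp
  5514 − 5266 = 248 bp
  wrap: 5808 − 5514 + 1345 = 1639 bp
Sorted largest to smallest: 1657, 1639, 1193, 1071, 248 bp.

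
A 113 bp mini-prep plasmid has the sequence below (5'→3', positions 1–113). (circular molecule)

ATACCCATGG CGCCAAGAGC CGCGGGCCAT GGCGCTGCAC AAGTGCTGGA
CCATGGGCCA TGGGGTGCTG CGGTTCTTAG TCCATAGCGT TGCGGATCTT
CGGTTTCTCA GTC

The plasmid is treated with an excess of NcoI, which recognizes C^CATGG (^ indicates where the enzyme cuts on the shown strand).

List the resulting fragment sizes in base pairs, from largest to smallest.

NcoI sites (CCATGG) start at positions 5, 27, 51, 58.
NcoI cuts after the first base of each site, so after positions 5, 27, 51, 58.
Circular molecule, 4 cuts → 4 fragments:
  6–27 → 22 bp
  28–51 → 24 bp
  52–58 → 7 bp
  59–113 then 1–5 → 55 + 5 = 60 bp
Sorted largest to smallest: 60, 24, 22, 7 bp.

60, 24, 22, 7 bp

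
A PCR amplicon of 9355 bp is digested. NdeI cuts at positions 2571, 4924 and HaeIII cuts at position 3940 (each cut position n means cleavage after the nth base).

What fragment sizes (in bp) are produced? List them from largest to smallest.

Combined cut positions (sorted): 2571, 3940, 4924.
Linear molecule, 3 cuts → 4 fragments:
  2571 − 0 = 2571 bp
  3940 − 2571 = 1369 bp
  4924 − 3940 = 984 bp
  9355 − 4924 = 4431 bp
Sorted largest to smallest: 4431, 2571, 1369, 984 bp.

4431, 2571, 1369, 984 bp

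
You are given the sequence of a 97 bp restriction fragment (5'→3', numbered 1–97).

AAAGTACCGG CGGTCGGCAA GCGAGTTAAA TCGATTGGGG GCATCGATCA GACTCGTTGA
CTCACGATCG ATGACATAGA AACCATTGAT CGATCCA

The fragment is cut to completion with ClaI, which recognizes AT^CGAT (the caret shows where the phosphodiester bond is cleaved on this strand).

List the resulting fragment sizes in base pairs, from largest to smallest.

31, 24, 22, 13, 7 bp

ClaI sites (ATCGAT) start at positions 30, 43, 67, 89.
ClaI cuts after base 2 of each site, so after positions 31, 44, 68, 90.
Linear molecule, 4 cuts → 5 fragments:
  1–31 → 31 bp
  32–44 → 13 bp
  45–68 → 24 bp
  69–90 → 22 bp
  91–97 → 7 bp
Sorted largest to smallest: 31, 24, 22, 13, 7 bp.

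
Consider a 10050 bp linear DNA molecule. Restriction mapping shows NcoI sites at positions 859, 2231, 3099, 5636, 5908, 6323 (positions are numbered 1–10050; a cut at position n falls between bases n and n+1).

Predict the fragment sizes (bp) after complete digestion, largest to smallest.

Linear molecule, 6 cuts → 7 fragments:
  859 − 0 = 859 bp
  2231 − 859 = 1372 bp
  3099 − 2231 = 868 bp
  5636 − 3099 = 2537 bp
  5908 − 5636 = 272 bp
  6323 − 5908 = 415 bp
  10050 − 6323 = 3727 bp
Sorted largest to smallest: 3727, 2537, 1372, 868, 859, 415, 272 bp.

3727, 2537, 1372, 868, 859, 415, 272 bp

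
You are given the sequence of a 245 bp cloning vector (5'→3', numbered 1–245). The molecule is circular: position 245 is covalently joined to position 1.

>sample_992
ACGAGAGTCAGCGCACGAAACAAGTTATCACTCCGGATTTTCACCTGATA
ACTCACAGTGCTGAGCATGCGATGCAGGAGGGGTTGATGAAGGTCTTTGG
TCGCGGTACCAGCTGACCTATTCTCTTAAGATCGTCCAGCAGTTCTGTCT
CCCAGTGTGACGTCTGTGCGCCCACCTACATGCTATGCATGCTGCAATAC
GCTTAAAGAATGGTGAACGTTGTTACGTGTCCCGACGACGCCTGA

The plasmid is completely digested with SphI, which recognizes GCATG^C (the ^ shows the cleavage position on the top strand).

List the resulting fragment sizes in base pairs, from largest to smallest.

SphI sites (GCATGC) start at positions 65, 187.
SphI cuts after base 5 of each site (before the last base), so after positions 69, 191.
Circular molecule, 2 cuts → 2 fragments:
  70–191 → 122 bp
  192–245 then 1–69 → 54 + 69 = 123 bp
Sorted largest to smallest: 123, 122 bp.

123, 122 bp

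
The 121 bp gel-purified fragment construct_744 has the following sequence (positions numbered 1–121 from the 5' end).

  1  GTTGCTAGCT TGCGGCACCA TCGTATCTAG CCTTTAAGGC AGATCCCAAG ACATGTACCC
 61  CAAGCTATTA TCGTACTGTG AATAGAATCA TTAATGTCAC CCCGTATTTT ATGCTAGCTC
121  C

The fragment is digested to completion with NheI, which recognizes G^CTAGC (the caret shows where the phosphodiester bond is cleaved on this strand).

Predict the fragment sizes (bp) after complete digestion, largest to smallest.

NheI sites (GCTAGC) start at positions 4, 113.
NheI cuts after the first base of each site, so after positions 4, 113.
Linear molecule, 2 cuts → 3 fragments:
  1–4 → 4 bp
  5–113 → 109 bp
  114–121 → 8 bp
Sorted largest to smallest: 109, 8, 4 bp.

109, 8, 4 bp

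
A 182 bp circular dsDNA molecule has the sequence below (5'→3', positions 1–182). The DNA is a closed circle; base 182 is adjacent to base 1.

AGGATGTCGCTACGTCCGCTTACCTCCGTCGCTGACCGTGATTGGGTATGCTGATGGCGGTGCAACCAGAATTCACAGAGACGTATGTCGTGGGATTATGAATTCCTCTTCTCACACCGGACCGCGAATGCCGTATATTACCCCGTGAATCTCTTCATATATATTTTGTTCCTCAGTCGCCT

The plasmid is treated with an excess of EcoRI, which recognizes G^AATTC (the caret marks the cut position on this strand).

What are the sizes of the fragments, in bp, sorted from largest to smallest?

EcoRI sites (GAATTC) start at positions 69, 100.
EcoRI cuts after the first base of each site, so after positions 69, 100.
Circular molecule, 2 cuts → 2 fragments:
  70–100 → 31 bp
  101–182 then 1–69 → 82 + 69 = 151 bp
Sorted largest to smallest: 151, 31 bp.

151, 31 bp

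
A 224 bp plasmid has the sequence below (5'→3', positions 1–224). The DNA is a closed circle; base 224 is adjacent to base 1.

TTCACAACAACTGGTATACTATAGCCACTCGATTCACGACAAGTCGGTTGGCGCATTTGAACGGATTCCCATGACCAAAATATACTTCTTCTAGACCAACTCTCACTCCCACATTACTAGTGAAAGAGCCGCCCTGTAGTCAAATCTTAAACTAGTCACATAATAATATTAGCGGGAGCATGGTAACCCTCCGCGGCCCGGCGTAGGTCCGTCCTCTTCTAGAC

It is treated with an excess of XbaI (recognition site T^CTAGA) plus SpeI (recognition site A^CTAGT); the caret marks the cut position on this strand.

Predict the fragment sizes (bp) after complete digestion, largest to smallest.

96, 67, 35, 26 bp

XbaI sites (TCTAGA) start at positions 90, 218.
XbaI cuts after the first base of each site, so after positions 90, 218.
SpeI sites (ACTAGT) start at positions 116, 151.
SpeI cuts after the first base of each site, so after positions 116, 151.
Combined cut positions: 90, 116, 151, 218.
Circular molecule, 4 cuts → 4 fragments:
  91–116 → 26 bp
  117–151 → 35 bp
  152–218 → 67 bp
  219–224 then 1–90 → 6 + 90 = 96 bp
Sorted largest to smallest: 96, 67, 35, 26 bp.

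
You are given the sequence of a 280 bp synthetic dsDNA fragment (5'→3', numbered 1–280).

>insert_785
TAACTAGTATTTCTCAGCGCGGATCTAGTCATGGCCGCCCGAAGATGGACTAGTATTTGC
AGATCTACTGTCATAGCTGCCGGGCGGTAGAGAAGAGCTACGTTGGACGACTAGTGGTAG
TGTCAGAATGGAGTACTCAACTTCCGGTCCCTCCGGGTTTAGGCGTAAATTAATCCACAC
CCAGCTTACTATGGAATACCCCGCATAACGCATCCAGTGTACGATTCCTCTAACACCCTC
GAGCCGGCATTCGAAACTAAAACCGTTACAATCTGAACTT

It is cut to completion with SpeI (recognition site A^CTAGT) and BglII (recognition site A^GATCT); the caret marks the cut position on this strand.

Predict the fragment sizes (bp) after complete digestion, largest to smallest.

SpeI sites (ACTAGT) start at positions 3, 49, 110.
SpeI cuts after the first base of each site, so after positions 3, 49, 110.
The BglII site (AGATCT) starts at position 61.
BglII cuts after the first base of each site, so after position 61.
Combined cut positions: 3, 49, 61, 110.
Linear molecule, 4 cuts → 5 fragments:
  1–3 → 3 bp
  4–49 → 46 bp
  50–61 → 12 bp
  62–110 → 49 bp
  111–280 → 170 bp
Sorted largest to smallest: 170, 49, 46, 12, 3 bp.

170, 49, 46, 12, 3 bp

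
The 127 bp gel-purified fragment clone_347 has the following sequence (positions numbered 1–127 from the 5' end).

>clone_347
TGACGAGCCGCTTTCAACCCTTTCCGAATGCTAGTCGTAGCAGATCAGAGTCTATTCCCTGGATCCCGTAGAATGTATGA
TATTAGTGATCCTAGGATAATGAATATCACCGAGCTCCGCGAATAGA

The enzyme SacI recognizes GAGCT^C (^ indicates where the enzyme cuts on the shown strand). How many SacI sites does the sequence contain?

1

GAGCTC occurs starting at position 112.
SacI cuts at 1 site.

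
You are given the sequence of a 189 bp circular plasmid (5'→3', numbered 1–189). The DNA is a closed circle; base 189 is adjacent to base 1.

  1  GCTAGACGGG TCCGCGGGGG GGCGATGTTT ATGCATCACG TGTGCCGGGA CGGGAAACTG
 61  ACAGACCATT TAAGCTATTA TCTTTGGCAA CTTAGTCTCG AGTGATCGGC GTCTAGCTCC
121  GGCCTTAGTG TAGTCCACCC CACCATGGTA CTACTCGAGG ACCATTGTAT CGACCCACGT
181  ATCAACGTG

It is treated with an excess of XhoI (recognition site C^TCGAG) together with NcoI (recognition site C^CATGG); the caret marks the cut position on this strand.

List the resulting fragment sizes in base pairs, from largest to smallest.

XhoI sites (CTCGAG) start at positions 97, 154.
XhoI cuts after the first base of each site, so after positions 97, 154.
The NcoI site (CCATGG) starts at position 143.
NcoI cuts after the first base of each site, so after position 143.
Combined cut positions: 97, 143, 154.
Circular molecule, 3 cuts → 3 fragments:
  98–143 → 46 bp
  144–154 → 11 bp
  155–189 then 1–97 → 35 + 97 = 132 bp
Sorted largest to smallest: 132, 46, 11 bp.

132, 46, 11 bp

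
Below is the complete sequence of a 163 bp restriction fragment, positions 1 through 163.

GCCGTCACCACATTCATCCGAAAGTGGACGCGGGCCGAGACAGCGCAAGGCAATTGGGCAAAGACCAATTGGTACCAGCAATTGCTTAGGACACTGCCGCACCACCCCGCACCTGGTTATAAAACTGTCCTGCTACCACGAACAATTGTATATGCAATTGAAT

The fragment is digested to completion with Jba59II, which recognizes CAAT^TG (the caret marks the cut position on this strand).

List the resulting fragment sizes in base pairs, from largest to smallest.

64, 54, 15, 13, 12, 5 bp

Jba59II sites (CAATTG) start at positions 51, 66, 79, 143, 155.
Jba59II cuts after base 4 of each site, so after positions 54, 69, 82, 146, 158.
Linear molecule, 5 cuts → 6 fragments:
  1–54 → 54 bp
  55–69 → 15 bp
  70–82 → 13 bp
  83–146 → 64 bp
  147–158 → 12 bp
  159–163 → 5 bp
Sorted largest to smallest: 64, 54, 15, 13, 12, 5 bp.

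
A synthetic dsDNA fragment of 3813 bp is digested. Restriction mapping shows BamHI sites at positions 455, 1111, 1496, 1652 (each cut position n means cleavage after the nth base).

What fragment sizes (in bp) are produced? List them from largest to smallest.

Linear molecule, 4 cuts → 5 fragments:
  455 − 0 = 455 bp
  1111 − 455 = 656 bp
  1496 − 1111 = 385 bp
  1652 − 1496 = 156 bp
  3813 − 1652 = 2161 bp
Sorted largest to smallest: 2161, 656, 455, 385, 156 bp.

2161, 656, 455, 385, 156 bp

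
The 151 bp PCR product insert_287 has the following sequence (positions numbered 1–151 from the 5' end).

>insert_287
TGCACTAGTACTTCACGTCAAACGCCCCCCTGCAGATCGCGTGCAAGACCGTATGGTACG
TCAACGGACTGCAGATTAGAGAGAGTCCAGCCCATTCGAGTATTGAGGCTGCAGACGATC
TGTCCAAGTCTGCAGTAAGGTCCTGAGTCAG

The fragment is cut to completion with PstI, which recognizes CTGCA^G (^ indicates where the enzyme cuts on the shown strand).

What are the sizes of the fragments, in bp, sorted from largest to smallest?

PstI sites (CTGCAG) start at positions 30, 69, 109, 130.
PstI cuts after base 5 of each site (before the last base), so after positions 34, 73, 113, 134.
Linear molecule, 4 cuts → 5 fragments:
  1–34 → 34 bp
  35–73 → 39 bp
  74–113 → 40 bp
  114–134 → 21 bp
  135–151 → 17 bp
Sorted largest to smallest: 40, 39, 34, 21, 17 bp.

40, 39, 34, 21, 17 bp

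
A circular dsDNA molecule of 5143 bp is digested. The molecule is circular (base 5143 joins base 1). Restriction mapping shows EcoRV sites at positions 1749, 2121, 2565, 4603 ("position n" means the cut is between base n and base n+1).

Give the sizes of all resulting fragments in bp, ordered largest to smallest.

Circular molecule, 4 cuts → 4 fragments:
  2121 − 1749 = 372 bp
  2565 − 2121 = 444 bp
  4603 − 2565 = 2038 bp
  wrap: 5143 − 4603 + 1749 = 2289 bp
Sorted largest to smallest: 2289, 2038, 444, 372 bp.

2289, 2038, 444, 372 bp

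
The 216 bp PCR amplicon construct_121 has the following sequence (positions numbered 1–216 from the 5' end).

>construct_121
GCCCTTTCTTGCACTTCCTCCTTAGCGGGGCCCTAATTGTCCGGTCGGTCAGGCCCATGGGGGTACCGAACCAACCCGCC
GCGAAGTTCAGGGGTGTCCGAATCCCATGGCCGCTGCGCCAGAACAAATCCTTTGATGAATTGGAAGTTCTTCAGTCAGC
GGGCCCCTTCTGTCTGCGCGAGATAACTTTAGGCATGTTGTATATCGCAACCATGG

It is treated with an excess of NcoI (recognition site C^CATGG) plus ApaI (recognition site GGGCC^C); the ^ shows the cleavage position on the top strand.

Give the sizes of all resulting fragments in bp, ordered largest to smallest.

60, 50, 46, 32, 23, 5 bp

NcoI sites (CCATGG) start at positions 55, 105, 211.
NcoI cuts after the first base of each site, so after positions 55, 105, 211.
ApaI sites (GGGCCC) start at positions 28, 161.
ApaI cuts after base 5 of each site (before the last base), so after positions 32, 165.
Combined cut positions: 32, 55, 105, 165, 211.
Linear molecule, 5 cuts → 6 fragments:
  1–32 → 32 bp
  33–55 → 23 bp
  56–105 → 50 bp
  106–165 → 60 bp
  166–211 → 46 bp
  212–216 → 5 bp
Sorted largest to smallest: 60, 50, 46, 32, 23, 5 bp.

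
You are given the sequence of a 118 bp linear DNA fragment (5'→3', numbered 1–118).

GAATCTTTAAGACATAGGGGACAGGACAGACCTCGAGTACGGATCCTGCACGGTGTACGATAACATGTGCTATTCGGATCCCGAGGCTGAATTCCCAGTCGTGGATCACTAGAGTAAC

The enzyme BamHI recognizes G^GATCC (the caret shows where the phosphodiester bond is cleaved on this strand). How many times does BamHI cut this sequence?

2

GGATCC occurs starting at positions 41, 76.
BamHI cuts at 2 sites.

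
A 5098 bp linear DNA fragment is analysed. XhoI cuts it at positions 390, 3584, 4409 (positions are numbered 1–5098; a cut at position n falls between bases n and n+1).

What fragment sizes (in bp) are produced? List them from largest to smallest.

3194, 825, 689, 390 bp

Linear molecule, 3 cuts → 4 fragments:
  390 − 0 = 390 bp
  3584 − 390 = 3194 bp
  4409 − 3584 = 825 bp
  5098 − 4409 = 689 bp
Sorted largest to smallest: 3194, 825, 689, 390 bp.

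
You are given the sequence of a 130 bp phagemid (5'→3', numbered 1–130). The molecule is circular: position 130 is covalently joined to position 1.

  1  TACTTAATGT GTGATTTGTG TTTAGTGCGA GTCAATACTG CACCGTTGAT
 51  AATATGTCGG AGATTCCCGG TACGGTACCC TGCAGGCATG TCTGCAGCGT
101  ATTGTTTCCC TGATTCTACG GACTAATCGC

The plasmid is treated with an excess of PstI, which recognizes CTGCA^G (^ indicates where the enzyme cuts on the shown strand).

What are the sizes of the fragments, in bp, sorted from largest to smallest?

118, 12 bp

PstI sites (CTGCAG) start at positions 80, 92.
PstI cuts after base 5 of each site (before the last base), so after positions 84, 96.
Circular molecule, 2 cuts → 2 fragments:
  85–96 → 12 bp
  97–130 then 1–84 → 34 + 84 = 118 bp
Sorted largest to smallest: 118, 12 bp.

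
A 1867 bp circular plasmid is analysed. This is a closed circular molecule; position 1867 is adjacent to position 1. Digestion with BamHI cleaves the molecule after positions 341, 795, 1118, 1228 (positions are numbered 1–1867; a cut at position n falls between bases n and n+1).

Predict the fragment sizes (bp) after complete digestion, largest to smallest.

980, 454, 323, 110 bp

Circular molecule, 4 cuts → 4 fragments:
  795 − 341 = 454 bp
  1118 − 795 = 323 bp
  1228 − 1118 = 110 bp
  wrap: 1867 − 1228 + 341 = 980 bp
Sorted largest to smallest: 980, 454, 323, 110 bp.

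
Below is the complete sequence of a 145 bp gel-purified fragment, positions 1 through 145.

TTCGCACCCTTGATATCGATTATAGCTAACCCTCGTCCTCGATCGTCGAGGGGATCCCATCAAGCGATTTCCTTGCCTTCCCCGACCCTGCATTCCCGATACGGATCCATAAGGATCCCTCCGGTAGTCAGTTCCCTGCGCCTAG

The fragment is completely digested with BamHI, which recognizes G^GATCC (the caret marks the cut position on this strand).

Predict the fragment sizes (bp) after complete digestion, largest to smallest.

BamHI sites (GGATCC) start at positions 52, 103, 113.
BamHI cuts after the first base of each site, so after positions 52, 103, 113.
Linear molecule, 3 cuts → 4 fragments:
  1–52 → 52 bp
  53–103 → 51 bp
  104–113 → 10 bp
  114–145 → 32 bp
Sorted largest to smallest: 52, 51, 32, 10 bp.

52, 51, 32, 10 bp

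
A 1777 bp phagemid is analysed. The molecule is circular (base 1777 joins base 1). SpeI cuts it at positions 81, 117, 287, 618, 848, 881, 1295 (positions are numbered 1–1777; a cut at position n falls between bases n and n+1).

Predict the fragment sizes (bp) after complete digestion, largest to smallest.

Circular molecule, 7 cuts → 7 fragments:
  117 − 81 = 36 bp
  287 − 117 = 170 bp
  618 − 287 = 331 bp
  848 − 618 = 230 bp
  881 − 848 = 33 bp
  1295 − 881 = 414 bp
  wrap: 1777 − 1295 + 81 = 563 bp
Sorted largest to smallest: 563, 414, 331, 230, 170, 36, 33 bp.

563, 414, 331, 230, 170, 36, 33 bp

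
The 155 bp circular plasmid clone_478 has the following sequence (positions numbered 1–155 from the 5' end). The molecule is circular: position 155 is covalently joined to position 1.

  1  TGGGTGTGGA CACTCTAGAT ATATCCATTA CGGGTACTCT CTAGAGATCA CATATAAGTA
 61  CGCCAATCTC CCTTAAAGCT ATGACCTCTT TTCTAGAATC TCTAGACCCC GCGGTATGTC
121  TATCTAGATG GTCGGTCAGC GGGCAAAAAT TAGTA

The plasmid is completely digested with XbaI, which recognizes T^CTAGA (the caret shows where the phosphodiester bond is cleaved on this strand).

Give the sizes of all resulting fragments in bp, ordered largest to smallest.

XbaI sites (TCTAGA) start at positions 14, 40, 92, 101, 123.
XbaI cuts after the first base of each site, so after positions 14, 40, 92, 101, 123.
Circular molecule, 5 cuts → 5 fragments:
  15–40 → 26 bp
  41–92 → 52 bp
  93–101 → 9 bp
  102–123 → 22 bp
  124–155 then 1–14 → 32 + 14 = 46 bp
Sorted largest to smallest: 52, 46, 26, 22, 9 bp.

52, 46, 26, 22, 9 bp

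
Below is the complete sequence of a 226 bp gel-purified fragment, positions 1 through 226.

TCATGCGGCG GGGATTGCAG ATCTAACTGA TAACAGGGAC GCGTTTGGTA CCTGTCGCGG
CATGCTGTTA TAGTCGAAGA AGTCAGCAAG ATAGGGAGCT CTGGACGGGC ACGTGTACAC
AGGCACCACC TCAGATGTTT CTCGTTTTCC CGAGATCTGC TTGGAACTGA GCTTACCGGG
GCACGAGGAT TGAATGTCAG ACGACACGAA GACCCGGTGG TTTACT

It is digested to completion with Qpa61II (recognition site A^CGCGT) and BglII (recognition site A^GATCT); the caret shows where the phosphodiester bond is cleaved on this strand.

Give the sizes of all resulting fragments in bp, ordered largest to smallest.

114, 73, 20, 19 bp

The Qpa61II site (ACGCGT) starts at position 39.
Qpa61II cuts after the first base of each site, so after position 39.
BglII sites (AGATCT) start at positions 19, 153.
BglII cuts after the first base of each site, so after positions 19, 153.
Combined cut positions: 19, 39, 153.
Linear molecule, 3 cuts → 4 fragments:
  1–19 → 19 bp
  20–39 → 20 bp
  40–153 → 114 bp
  154–226 → 73 bp
Sorted largest to smallest: 114, 73, 20, 19 bp.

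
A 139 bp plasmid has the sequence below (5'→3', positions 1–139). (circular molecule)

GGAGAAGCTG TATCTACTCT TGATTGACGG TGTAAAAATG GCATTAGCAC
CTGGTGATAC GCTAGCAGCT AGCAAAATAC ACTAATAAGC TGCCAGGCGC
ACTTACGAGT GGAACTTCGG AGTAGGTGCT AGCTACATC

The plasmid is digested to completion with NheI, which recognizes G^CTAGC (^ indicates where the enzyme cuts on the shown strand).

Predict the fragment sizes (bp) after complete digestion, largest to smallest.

NheI sites (GCTAGC) start at positions 61, 68, 128.
NheI cuts after the first base of each site, so after positions 61, 68, 128.
Circular molecule, 3 cuts → 3 fragments:
  62–68 → 7 bp
  69–128 → 60 bp
  129–139 then 1–61 → 11 + 61 = 72 bp
Sorted largest to smallest: 72, 60, 7 bp.

72, 60, 7 bp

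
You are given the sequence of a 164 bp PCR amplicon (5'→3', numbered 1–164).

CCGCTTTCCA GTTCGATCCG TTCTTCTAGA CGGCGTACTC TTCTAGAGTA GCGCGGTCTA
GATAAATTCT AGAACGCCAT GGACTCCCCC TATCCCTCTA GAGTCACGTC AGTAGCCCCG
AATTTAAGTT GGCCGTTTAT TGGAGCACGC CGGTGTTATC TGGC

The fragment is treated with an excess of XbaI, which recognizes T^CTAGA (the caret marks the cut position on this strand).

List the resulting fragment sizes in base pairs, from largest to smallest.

67, 29, 25, 17, 15, 11 bp

XbaI sites (TCTAGA) start at positions 25, 42, 57, 68, 97.
XbaI cuts after the first base of each site, so after positions 25, 42, 57, 68, 97.
Linear molecule, 5 cuts → 6 fragments:
  1–25 → 25 bp
  26–42 → 17 bp
  43–57 → 15 bp
  58–68 → 11 bp
  69–97 → 29 bp
  98–164 → 67 bp
Sorted largest to smallest: 67, 29, 25, 17, 15, 11 bp.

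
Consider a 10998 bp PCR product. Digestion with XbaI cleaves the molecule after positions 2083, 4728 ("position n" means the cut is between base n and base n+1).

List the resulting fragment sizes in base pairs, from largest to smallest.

Linear molecule, 2 cuts → 3 fragments:
  2083 − 0 = 2083 bp
  4728 − 2083 = 2645 bp
  10998 − 4728 = 6270 bp
Sorted largest to smallest: 6270, 2645, 2083 bp.

6270, 2645, 2083 bp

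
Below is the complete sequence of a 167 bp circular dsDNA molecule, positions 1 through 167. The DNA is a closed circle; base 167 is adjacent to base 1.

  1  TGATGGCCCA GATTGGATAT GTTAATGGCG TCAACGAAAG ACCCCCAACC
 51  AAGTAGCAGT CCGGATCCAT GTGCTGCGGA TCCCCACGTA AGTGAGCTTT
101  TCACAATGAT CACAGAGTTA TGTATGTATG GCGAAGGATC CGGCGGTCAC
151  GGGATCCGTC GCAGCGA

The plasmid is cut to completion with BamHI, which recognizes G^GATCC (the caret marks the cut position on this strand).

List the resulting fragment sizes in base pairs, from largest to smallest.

78, 58, 16, 15 bp

BamHI sites (GGATCC) start at positions 63, 78, 136, 152.
BamHI cuts after the first base of each site, so after positions 63, 78, 136, 152.
Circular molecule, 4 cuts → 4 fragments:
  64–78 → 15 bp
  79–136 → 58 bp
  137–152 → 16 bp
  153–167 then 1–63 → 15 + 63 = 78 bp
Sorted largest to smallest: 78, 58, 16, 15 bp.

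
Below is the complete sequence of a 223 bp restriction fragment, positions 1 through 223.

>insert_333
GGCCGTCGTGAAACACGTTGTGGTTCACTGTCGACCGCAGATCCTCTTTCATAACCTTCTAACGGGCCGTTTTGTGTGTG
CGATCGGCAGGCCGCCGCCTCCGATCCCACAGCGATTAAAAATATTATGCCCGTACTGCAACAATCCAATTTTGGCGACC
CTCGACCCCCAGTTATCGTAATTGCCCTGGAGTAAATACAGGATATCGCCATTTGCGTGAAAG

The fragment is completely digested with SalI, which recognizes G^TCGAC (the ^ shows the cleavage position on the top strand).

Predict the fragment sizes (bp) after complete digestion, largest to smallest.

The SalI site (GTCGAC) starts at position 30.
SalI cuts after the first base of each site, so after position 30.
Linear molecule, 1 cut → 2 fragments:
  1–30 → 30 bp
  31–223 → 193 bp
Sorted largest to smallest: 193, 30 bp.

193, 30 bp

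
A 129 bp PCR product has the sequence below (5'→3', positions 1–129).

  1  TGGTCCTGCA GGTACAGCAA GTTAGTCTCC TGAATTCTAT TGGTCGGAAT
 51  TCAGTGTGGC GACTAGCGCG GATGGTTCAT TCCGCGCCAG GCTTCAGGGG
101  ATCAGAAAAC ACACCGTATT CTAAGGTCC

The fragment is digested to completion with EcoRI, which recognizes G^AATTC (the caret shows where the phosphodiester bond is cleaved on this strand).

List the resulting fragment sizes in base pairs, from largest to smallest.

82, 32, 15 bp

EcoRI sites (GAATTC) start at positions 32, 47.
EcoRI cuts after the first base of each site, so after positions 32, 47.
Linear molecule, 2 cuts → 3 fragments:
  1–32 → 32 bp
  33–47 → 15 bp
  48–129 → 82 bp
Sorted largest to smallest: 82, 32, 15 bp.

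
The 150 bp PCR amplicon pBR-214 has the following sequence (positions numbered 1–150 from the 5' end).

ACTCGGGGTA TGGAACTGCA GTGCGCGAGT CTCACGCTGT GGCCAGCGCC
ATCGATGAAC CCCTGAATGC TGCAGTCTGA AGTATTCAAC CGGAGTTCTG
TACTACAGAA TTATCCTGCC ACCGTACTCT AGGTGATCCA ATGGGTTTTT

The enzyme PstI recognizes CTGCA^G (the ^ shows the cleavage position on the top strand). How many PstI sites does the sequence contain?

CTGCAG occurs starting at positions 16, 70.
PstI cuts at 2 sites.

2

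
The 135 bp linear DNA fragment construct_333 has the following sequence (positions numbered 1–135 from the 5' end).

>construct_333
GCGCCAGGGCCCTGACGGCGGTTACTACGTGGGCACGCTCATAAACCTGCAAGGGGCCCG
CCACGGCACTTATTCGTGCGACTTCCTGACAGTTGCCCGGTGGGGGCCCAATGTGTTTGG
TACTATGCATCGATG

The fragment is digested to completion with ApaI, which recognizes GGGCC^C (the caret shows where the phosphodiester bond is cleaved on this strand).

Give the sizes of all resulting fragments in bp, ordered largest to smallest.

ApaI sites (GGGCCC) start at positions 7, 54, 104.
ApaI cuts after base 5 of each site (before the last base), so after positions 11, 58, 108.
Linear molecule, 3 cuts → 4 fragments:
  1–11 → 11 bp
  12–58 → 47 bp
  59–108 → 50 bp
  109–135 → 27 bp
Sorted largest to smallest: 50, 47, 27, 11 bp.

50, 47, 27, 11 bp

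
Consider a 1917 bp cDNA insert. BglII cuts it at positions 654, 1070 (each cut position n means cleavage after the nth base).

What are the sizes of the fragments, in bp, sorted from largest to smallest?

847, 654, 416 bp

Linear molecule, 2 cuts → 3 fragments:
  654 − 0 = 654 bp
  1070 − 654 = 416 bp
  1917 − 1070 = 847 bp
Sorted largest to smallest: 847, 654, 416 bp.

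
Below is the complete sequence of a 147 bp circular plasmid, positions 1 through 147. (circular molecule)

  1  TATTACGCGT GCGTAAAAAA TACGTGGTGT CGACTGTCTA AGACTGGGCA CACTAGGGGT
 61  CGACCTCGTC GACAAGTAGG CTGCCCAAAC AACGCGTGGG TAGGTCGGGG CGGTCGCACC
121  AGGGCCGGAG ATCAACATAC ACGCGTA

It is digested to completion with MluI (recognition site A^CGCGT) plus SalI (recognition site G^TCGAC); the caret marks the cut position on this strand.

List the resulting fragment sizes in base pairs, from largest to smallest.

49, 30, 24, 24, 11, 9 bp

MluI sites (ACGCGT) start at positions 5, 92, 141.
MluI cuts after the first base of each site, so after positions 5, 92, 141.
SalI sites (GTCGAC) start at positions 29, 59, 68.
SalI cuts after the first base of each site, so after positions 29, 59, 68.
Combined cut positions: 5, 29, 59, 68, 92, 141.
Circular molecule, 6 cuts → 6 fragments:
  6–29 → 24 bp
  30–59 → 30 bp
  60–68 → 9 bp
  69–92 → 24 bp
  93–141 → 49 bp
  142–147 then 1–5 → 6 + 5 = 11 bp
Sorted largest to smallest: 49, 30, 24, 24, 11, 9 bp.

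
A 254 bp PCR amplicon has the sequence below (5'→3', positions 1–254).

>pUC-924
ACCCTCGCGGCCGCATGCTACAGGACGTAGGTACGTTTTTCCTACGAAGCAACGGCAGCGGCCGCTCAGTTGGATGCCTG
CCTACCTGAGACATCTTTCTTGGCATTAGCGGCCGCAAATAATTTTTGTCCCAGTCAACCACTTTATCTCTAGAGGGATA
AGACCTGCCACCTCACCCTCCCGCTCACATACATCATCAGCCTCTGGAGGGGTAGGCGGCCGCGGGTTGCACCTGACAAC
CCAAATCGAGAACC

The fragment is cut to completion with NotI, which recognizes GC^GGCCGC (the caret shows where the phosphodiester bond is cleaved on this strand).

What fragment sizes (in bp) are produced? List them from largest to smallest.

NotI sites (GCGGCCGC) start at positions 7, 58, 109, 216.
NotI cuts after base 2 of each site, so after positions 8, 59, 110, 217.
Linear molecule, 4 cuts → 5 fragments:
  1–8 → 8 bp
  9–59 → 51 bp
  60–110 → 51 bp
  111–217 → 107 bp
  218–254 → 37 bp
Sorted largest to smallest: 107, 51, 51, 37, 8 bp.

107, 51, 51, 37, 8 bp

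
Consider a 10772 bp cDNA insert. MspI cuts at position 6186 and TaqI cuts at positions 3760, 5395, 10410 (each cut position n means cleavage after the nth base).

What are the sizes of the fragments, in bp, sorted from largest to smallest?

Combined cut positions (sorted): 3760, 5395, 6186, 10410.
Linear molecule, 4 cuts → 5 fragments:
  3760 − 0 = 3760 bp
  5395 − 3760 = 1635 bp
  6186 − 5395 = 791 bp
  10410 − 6186 = 4224 bp
  10772 − 10410 = 362 bp
Sorted largest to smallest: 4224, 3760, 1635, 791, 362 bp.

4224, 3760, 1635, 791, 362 bp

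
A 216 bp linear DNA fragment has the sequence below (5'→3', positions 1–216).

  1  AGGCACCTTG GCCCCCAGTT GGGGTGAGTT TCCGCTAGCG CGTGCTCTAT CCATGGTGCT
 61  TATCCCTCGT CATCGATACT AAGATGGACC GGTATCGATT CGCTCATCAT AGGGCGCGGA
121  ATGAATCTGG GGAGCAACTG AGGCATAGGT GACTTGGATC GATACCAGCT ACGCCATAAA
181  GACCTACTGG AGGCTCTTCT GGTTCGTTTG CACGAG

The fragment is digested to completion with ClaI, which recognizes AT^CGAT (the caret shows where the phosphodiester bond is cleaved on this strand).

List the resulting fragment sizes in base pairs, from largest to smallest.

73, 64, 57, 22 bp

ClaI sites (ATCGAT) start at positions 72, 94, 158.
ClaI cuts after base 2 of each site, so after positions 73, 95, 159.
Linear molecule, 3 cuts → 4 fragments:
  1–73 → 73 bp
  74–95 → 22 bp
  96–159 → 64 bp
  160–216 → 57 bp
Sorted largest to smallest: 73, 64, 57, 22 bp.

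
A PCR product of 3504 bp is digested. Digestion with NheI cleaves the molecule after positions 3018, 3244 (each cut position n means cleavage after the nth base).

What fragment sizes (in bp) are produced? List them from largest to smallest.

Linear molecule, 2 cuts → 3 fragments:
  3018 − 0 = 3018 bp
  3244 − 3018 = 226 bp
  3504 − 3244 = 260 bp
Sorted largest to smallest: 3018, 260, 226 bp.

3018, 260, 226 bp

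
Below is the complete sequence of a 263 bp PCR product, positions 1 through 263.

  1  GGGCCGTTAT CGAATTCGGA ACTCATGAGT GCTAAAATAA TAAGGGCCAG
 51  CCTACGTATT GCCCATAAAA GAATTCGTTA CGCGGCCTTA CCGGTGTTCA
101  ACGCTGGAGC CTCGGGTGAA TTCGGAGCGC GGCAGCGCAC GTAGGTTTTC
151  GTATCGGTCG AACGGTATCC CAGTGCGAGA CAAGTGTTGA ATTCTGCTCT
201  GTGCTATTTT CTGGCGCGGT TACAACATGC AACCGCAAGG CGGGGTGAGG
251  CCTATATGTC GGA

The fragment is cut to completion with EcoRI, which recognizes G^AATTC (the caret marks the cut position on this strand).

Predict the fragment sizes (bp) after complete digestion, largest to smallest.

74, 71, 59, 47, 12 bp

EcoRI sites (GAATTC) start at positions 12, 71, 118, 189.
EcoRI cuts after the first base of each site, so after positions 12, 71, 118, 189.
Linear molecule, 4 cuts → 5 fragments:
  1–12 → 12 bp
  13–71 → 59 bp
  72–118 → 47 bp
  119–189 → 71 bp
  190–263 → 74 bp
Sorted largest to smallest: 74, 71, 59, 47, 12 bp.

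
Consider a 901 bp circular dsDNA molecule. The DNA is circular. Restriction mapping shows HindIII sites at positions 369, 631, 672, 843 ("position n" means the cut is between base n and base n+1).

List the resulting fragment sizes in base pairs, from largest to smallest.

Circular molecule, 4 cuts → 4 fragments:
  631 − 369 = 262 bp
  672 − 631 = 41 bp
  843 − 672 = 171 bp
  wrap: 901 − 843 + 369 = 427 bp
Sorted largest to smallest: 427, 262, 171, 41 bp.

427, 262, 171, 41 bp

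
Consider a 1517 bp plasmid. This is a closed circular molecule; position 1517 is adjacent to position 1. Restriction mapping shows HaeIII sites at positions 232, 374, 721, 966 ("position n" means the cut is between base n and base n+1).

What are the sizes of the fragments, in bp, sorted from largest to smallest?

Circular molecule, 4 cuts → 4 fragments:
  374 − 232 = 142 bp
  721 − 374 = 347 bp
  966 − 721 = 245 bp
  wrap: 1517 − 966 + 232 = 783 bp
Sorted largest to smallest: 783, 347, 245, 142 bp.

783, 347, 245, 142 bp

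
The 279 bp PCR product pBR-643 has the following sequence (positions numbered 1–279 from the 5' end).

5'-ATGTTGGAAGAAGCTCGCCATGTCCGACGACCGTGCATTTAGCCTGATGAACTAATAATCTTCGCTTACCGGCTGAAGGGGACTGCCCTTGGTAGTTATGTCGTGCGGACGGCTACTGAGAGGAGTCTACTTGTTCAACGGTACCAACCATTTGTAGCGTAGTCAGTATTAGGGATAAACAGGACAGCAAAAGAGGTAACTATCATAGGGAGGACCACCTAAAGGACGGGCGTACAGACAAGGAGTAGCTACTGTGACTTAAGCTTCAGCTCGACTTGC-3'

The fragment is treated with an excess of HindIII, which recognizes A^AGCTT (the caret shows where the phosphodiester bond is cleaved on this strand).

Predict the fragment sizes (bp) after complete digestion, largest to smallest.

261, 18 bp

The HindIII site (AAGCTT) starts at position 261.
HindIII cuts after the first base of each site, so after position 261.
Linear molecule, 1 cut → 2 fragments:
  1–261 → 261 bp
  262–279 → 18 bp
Sorted largest to smallest: 261, 18 bp.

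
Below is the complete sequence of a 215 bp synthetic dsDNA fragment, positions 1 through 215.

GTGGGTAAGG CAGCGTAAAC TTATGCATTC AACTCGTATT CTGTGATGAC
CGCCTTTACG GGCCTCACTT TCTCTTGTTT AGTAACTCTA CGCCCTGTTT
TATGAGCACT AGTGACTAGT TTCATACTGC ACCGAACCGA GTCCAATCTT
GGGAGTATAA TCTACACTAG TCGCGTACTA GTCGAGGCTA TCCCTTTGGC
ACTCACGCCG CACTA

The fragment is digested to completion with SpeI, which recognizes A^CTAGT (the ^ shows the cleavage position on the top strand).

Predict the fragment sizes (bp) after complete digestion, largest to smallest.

108, 51, 38, 11, 7 bp

SpeI sites (ACTAGT) start at positions 108, 115, 166, 177.
SpeI cuts after the first base of each site, so after positions 108, 115, 166, 177.
Linear molecule, 4 cuts → 5 fragments:
  1–108 → 108 bp
  109–115 → 7 bp
  116–166 → 51 bp
  167–177 → 11 bp
  178–215 → 38 bp
Sorted largest to smallest: 108, 51, 38, 11, 7 bp.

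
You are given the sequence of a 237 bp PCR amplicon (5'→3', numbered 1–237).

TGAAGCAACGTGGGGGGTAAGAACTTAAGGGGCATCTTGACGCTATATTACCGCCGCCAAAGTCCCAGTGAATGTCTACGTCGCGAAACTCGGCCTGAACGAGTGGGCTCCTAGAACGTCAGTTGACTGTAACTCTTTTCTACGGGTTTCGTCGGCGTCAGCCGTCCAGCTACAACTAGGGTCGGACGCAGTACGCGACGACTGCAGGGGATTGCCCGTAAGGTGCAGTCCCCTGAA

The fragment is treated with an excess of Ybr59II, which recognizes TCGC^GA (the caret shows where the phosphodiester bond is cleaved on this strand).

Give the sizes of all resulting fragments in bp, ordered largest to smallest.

The Ybr59II site (TCGCGA) starts at position 81.
Ybr59II cuts after base 4 of each site, so after position 84.
Linear molecule, 1 cut → 2 fragments:
  1–84 → 84 bp
  85–237 → 153 bp
Sorted largest to smallest: 153, 84 bp.

153, 84 bp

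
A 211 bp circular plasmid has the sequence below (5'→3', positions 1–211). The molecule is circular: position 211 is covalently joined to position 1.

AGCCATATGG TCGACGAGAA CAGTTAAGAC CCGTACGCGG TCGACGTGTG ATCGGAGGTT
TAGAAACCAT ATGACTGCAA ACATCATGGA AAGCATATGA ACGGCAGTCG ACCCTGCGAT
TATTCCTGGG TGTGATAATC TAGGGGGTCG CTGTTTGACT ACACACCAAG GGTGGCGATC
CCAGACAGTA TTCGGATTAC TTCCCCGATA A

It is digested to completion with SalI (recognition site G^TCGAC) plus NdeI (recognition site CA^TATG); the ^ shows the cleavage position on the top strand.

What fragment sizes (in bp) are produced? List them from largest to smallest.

SalI sites (GTCGAC) start at positions 10, 40, 107.
SalI cuts after the first base of each site, so after positions 10, 40, 107.
NdeI sites (CATATG) start at positions 4, 68, 94.
NdeI cuts after base 2 of each site, so after positions 5, 69, 95.
Combined cut positions: 5, 10, 40, 69, 95, 107.
Circular molecule, 6 cuts → 6 fragments:
  6–10 → 5 bp
  11–40 → 30 bp
  41–69 → 29 bp
  70–95 → 26 bp
  96–107 → 12 bp
  108–211 then 1–5 → 104 + 5 = 109 bp
Sorted largest to smallest: 109, 30, 29, 26, 12, 5 bp.

109, 30, 29, 26, 12, 5 bp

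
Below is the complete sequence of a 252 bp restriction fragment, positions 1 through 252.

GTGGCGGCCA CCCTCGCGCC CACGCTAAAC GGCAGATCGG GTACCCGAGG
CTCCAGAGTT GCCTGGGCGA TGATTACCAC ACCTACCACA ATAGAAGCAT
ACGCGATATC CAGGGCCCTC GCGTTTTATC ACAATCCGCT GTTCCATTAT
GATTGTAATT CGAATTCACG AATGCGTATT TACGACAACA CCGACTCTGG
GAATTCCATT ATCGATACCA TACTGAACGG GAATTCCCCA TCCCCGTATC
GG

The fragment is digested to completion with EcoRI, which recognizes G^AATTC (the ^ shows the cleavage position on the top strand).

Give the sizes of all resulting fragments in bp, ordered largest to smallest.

EcoRI sites (GAATTC) start at positions 162, 201, 231.
EcoRI cuts after the first base of each site, so after positions 162, 201, 231.
Linear molecule, 3 cuts → 4 fragments:
  1–162 → 162 bp
  163–201 → 39 bp
  202–231 → 30 bp
  232–252 → 21 bp
Sorted largest to smallest: 162, 39, 30, 21 bp.

162, 39, 30, 21 bp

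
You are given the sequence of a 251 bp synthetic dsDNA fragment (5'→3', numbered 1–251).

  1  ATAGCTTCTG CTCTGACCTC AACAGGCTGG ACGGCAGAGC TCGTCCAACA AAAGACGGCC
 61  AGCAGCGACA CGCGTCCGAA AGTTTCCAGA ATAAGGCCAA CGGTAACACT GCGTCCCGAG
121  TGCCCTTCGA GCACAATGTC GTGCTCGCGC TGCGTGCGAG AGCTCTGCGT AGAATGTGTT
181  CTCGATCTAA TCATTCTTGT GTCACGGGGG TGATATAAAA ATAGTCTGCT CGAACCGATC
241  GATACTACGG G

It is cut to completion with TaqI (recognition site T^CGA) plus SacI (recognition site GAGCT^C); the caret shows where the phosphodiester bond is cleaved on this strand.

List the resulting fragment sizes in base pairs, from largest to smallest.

TaqI sites (TCGA) start at positions 127, 182, 230, 239.
TaqI cuts after the first base of each site, so after positions 127, 182, 230, 239.
SacI sites (GAGCTC) start at positions 37, 160.
SacI cuts after base 5 of each site (before the last base), so after positions 41, 164.
Combined cut positions: 41, 127, 164, 182, 230, 239.
Linear molecule, 6 cuts → 7 fragments:
  1–41 → 41 bp
  42–127 → 86 bp
  128–164 → 37 bp
  165–182 → 18 bp
  183–230 → 48 bp
  231–239 → 9 bp
  240–251 → 12 bp
Sorted largest to smallest: 86, 48, 41, 37, 18, 12, 9 bp.

86, 48, 41, 37, 18, 12, 9 bp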